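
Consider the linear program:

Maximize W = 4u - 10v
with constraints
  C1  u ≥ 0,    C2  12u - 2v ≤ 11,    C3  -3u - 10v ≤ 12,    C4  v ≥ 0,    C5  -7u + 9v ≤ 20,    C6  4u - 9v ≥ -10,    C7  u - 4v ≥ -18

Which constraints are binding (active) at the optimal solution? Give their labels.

C2 and C4

Extreme points and W = 4u - 10v:
  (0, 0) → W = 0
  (0, 10/9) → W = -100/9
  (11/12, 0) → W = 11/3
  (119/100, 41/25) → W = -291/25

The maximum is at (11/12, 0). Substituting into each constraint, equality holds for C2 and C4; the remaining constraints have slack.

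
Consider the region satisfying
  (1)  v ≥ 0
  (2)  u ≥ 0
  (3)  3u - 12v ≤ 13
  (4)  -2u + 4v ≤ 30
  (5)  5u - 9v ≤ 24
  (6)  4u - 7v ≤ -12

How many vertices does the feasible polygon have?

3

Pairwise boundary intersections that survive every other constraint:
  (0, 15/2)
  (0, 12/7)
  (81, 48)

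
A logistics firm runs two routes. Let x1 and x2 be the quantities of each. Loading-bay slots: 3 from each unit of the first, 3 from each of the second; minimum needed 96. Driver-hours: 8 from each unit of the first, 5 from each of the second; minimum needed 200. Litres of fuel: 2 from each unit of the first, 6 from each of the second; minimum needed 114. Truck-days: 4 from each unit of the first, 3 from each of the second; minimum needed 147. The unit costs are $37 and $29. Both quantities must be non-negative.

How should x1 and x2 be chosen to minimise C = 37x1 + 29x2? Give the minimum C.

x1 = 30, x2 = 9, minimum C = 1371

Feasible corners and C = 37x1 + 29x2:
  (0, 49) → C = 1421
  (57, 0) → C = 2109
  (30, 9) → C = 1371
The feasible region is unbounded (it extends along (0, 1), (1, 0)), but C strictly increases along every unbounded feasible direction, so there is no improving ray and the minimum is attained at a vertex.

At the optimal vertex, 2x1 + 6x2 = 114 and 4x1 + 3x2 = 147.
Solving simultaneously gives x1 = 30, x2 = 9.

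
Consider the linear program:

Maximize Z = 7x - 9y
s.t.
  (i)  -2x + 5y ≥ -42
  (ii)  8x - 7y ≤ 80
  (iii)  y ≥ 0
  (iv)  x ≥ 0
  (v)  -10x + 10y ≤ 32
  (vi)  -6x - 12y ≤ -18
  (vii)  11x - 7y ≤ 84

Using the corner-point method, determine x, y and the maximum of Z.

Vertices and Z = 7x - 9y:
  (3, 0) → Z = 21
  (84/11, 0) → Z = 588/11
  (0, 16/5) → Z = -144/5
  (0, 3/2) → Z = -27/2
  (133/5, 149/5) → Z = -82

The binding constraints are y = 0 and 11x - 7y = 84.
Solving simultaneously gives x = 84/11, y = 0.

x = 84/11, y = 0, maximum Z = 588/11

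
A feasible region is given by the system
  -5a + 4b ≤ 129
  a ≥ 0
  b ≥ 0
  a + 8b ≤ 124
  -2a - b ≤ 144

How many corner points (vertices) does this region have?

Of the 10 pairwise boundary intersections, those satisfying every inequality are:
  (0, 0)
  (0, 31/2)
  (124, 0)

3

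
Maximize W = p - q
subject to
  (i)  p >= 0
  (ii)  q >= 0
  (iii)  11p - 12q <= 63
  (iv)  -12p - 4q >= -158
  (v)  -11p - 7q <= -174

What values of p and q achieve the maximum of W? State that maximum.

p = 41/4, q = 35/4, maximum W = 3/2

Vertices and W = p - q:
  (0, 79/2) → W = -79/2
  (0, 174/7) → W = -174/7
  (41/4, 35/4) → W = 3/2

The optimum lies where -12p - 4q = -158 and -11p - 7q = -174.
Solving simultaneously gives p = 41/4, q = 35/4.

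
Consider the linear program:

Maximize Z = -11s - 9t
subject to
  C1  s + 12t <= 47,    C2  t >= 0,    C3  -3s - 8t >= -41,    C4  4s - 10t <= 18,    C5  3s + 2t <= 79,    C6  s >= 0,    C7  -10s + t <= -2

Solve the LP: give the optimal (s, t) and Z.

The binding constraints are t = 0 and -10s + t = -2.
Solving simultaneously gives s = 1/5, t = 0.

s = 1/5, t = 0, maximum Z = -11/5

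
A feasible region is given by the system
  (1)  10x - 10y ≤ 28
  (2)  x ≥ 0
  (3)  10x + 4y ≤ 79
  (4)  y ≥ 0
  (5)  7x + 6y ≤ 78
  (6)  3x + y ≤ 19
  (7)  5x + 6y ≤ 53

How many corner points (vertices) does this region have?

5

Intersecting each pair of boundary lines and keeping only the points that satisfy every inequality leaves:
  (14/5, 0)
  (109/20, 53/20)
  (0, 0)
  (0, 53/6)
  (61/13, 64/13)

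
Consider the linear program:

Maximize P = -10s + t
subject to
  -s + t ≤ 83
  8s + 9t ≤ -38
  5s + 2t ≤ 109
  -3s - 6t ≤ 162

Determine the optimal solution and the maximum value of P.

Extreme points and P = -10s + t:
  (-785/17, 626/17) → P = 8476/17
  (-220/3, 29/3) → P = 743
  (1057/29, -1062/29) → P = -11632/29
  (163/4, -379/8) → P = -3639/8

s = -220/3, t = 29/3, maximum P = 743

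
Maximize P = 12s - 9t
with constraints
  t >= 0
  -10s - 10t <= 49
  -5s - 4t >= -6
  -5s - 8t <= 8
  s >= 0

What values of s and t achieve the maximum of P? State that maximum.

Vertices and P = 12s - 9t:
  (6/5, 0) → P = 72/5
  (0, 0) → P = 0
  (0, 3/2) → P = -27/2

s = 6/5, t = 0, maximum P = 72/5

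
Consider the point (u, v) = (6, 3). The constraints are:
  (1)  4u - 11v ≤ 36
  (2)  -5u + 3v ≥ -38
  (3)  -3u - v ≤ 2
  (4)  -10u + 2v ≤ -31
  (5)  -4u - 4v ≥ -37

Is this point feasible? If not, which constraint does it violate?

(1): -9 ≤ 36 ✓
(2): -21 ≥ -38 ✓
(3): -21 ≤ 2 ✓
(4): -54 ≤ -31 ✓
(5): -36 ≥ -37 ✓

feasible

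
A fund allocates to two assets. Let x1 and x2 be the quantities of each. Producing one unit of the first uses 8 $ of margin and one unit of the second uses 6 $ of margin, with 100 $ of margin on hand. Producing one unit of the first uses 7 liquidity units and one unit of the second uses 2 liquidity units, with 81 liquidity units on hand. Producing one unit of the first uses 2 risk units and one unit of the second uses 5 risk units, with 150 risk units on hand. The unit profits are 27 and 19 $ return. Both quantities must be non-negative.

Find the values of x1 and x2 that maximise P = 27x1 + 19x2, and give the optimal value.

Feasible corners and P = 27x1 + 19x2:
  (0, 0) → P = 0
  (0, 50/3) → P = 950/3
  (81/7, 0) → P = 2187/7
  (11, 2) → P = 335

The binding constraints are 8x1 + 6x2 = 100 and 7x1 + 2x2 = 81.
Solving simultaneously gives x1 = 11, x2 = 2.

x1 = 11, x2 = 2, maximum P = 335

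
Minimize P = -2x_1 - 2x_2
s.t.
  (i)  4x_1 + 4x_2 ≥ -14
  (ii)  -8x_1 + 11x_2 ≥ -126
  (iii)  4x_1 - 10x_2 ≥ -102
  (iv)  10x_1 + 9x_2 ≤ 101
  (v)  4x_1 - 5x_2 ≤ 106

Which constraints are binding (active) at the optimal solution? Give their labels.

(iii) and (iv)

Extreme points and P = -2x_1 - 2x_2:
  (175/38, -154/19) → P = 7
  (-137/14, 44/7) → P = 7
  (2245/182, -226/91) → P = -1793/91
  (23/34, 178/17) → P = -379/17

The minimum is at (23/34, 178/17). Substituting into each constraint, equality holds for (iii) and (iv); the remaining constraints have slack.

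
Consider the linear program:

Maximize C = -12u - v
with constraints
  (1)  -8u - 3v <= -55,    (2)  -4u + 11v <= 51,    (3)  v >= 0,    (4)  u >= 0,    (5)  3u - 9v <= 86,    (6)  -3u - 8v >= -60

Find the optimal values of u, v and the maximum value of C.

u = 52/11, v = 63/11, maximum C = -687/11

Extreme points and C = -12u - v:
  (55/8, 0) → C = -165/2
  (52/11, 63/11) → C = -687/11
  (20, 0) → C = -240

The binding constraints are -8u - 3v = -55 and -3u - 8v = -60.
Solving simultaneously gives u = 52/11, v = 63/11.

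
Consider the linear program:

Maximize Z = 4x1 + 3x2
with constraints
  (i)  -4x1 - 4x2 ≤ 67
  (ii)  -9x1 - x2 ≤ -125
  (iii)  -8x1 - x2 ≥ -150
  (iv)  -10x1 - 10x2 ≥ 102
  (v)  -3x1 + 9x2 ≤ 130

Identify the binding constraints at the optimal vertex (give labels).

(iii) and (iv)

Feasible corners and Z = 4x1 + 3x2:
  (567/32, -1103/32) → Z = -1041/32
  (667/28, -284/7) → Z = -185/7
  (169/10, -271/10) → Z = -137/10
  (801/35, -1158/35) → Z = -54/7

The maximum is at (801/35, -1158/35). Substituting into each constraint, equality holds for (iii) and (iv); the remaining constraints have slack.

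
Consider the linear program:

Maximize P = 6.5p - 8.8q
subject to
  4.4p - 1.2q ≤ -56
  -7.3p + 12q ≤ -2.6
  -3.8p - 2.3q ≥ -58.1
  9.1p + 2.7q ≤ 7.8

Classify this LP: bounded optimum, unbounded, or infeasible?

unbounded

From the feasible point (-5626/367, -3502/367), moving in the direction (-1.2, -4.4) keeps every constraint satisfied while P increases without bound.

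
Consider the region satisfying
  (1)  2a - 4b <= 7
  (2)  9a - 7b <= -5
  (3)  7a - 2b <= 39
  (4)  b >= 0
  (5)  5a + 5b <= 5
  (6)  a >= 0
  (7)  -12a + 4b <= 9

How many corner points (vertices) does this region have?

3

The feasible vertices (each the meet of two boundaries and inside every other half-plane) are:
  (1/8, 7/8)
  (0, 5/7)
  (0, 1)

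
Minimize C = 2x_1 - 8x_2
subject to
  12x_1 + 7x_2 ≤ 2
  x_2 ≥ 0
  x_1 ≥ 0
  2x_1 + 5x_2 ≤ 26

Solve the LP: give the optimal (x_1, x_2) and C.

Feasible corners and C = 2x_1 - 8x_2:
  (1/6, 0) → C = 1/3
  (0, 2/7) → C = -16/7
  (0, 0) → C = 0

x_1 = 0, x_2 = 2/7, minimum C = -16/7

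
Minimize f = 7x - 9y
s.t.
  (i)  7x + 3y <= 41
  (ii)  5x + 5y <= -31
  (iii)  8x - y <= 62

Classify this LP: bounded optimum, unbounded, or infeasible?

From the feasible point (31/5, -62/5), moving in the direction (-5, 5) keeps every constraint satisfied while f decreases without bound.

unbounded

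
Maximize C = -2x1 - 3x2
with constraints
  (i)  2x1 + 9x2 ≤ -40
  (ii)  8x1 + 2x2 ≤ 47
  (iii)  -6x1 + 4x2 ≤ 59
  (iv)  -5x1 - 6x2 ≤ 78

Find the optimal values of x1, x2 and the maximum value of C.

Extreme points and C = -2x1 - 3x2:
  (503/68, -207/34) → C = 59/17
  (-691/62, -61/31) → C = 874/31
  (219/19, -859/38) → C = 1701/38
  (-333/28, -173/56) → C = 1851/56

The binding constraints are 8x1 + 2x2 = 47 and -5x1 - 6x2 = 78.
Solving simultaneously gives x1 = 219/19, x2 = -859/38.

x1 = 219/19, x2 = -859/38, maximum C = 1701/38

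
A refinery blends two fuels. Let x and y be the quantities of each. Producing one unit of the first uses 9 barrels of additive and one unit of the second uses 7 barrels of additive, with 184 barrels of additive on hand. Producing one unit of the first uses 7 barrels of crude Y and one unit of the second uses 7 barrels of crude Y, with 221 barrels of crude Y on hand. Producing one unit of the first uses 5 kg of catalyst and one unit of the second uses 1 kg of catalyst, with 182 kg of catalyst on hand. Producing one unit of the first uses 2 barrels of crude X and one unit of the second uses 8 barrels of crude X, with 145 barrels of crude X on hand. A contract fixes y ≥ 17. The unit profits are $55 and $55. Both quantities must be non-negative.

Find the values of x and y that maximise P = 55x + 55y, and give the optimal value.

Corner points and P = 55x + 55y:
  (0, 145/8) → P = 7975/8
  (0, 17) → P = 935
  (9/2, 17) → P = 2365/2

The optimum lies where 2x + 8y = 145 and y = 17.
Solving simultaneously gives x = 9/2, y = 17.

x = 9/2, y = 17, maximum P = 2365/2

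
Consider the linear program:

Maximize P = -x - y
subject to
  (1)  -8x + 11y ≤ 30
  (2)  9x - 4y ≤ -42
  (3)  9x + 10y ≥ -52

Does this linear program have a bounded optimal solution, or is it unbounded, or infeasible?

infeasible

The boundaries -8x + 11y = 30 and 9x - 4y = -42 meet at (-342/67, -66/67), but that point violates 9x + 10y ≥ -52. Every candidate vertex is excluded by some other constraint, so the feasible region is empty.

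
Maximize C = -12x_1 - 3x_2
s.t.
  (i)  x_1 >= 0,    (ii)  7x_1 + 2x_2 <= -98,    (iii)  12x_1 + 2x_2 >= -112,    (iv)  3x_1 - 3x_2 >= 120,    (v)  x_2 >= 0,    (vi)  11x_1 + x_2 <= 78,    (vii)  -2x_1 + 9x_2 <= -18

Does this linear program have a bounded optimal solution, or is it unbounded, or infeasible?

The boundaries x_1 = 0 and 7x_1 + 2x_2 = -98 meet at (0, -49), but that point violates x_2 ≥ 0. Every candidate vertex is excluded by some other constraint, so the feasible region is empty.

infeasible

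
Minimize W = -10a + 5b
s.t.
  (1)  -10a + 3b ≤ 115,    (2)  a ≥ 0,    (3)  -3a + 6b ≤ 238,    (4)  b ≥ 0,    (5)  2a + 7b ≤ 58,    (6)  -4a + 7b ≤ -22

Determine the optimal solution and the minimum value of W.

Corner points and W = -10a + 5b:
  (29, 0) → W = -290
  (11/2, 0) → W = -55
  (40/3, 94/21) → W = -2330/21

The binding constraints are b = 0 and 2a + 7b = 58.
Solving simultaneously gives a = 29, b = 0.

a = 29, b = 0, minimum W = -290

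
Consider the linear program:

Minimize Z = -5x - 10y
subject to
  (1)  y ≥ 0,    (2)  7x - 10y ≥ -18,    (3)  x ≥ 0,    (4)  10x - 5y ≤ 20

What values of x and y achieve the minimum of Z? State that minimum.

x = 58/13, y = 64/13, minimum Z = -930/13

Vertices and Z = -5x - 10y:
  (0, 0) → Z = 0
  (2, 0) → Z = -10
  (0, 9/5) → Z = -18
  (58/13, 64/13) → Z = -930/13

At the optimal vertex, 7x - 10y = -18 and 10x - 5y = 20.
Solving simultaneously gives x = 58/13, y = 64/13.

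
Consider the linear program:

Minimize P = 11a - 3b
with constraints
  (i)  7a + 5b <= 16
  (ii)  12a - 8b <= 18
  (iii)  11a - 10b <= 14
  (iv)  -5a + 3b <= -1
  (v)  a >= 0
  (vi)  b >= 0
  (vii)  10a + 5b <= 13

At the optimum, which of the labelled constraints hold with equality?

Feasible corners and P = 11a - 3b:
  (14/11, 0) → P = 14
  (40/31, 3/155) → P = 2191/155
  (1/5, 0) → P = 11/5
  (4/5, 1) → P = 29/5

The minimum is at (1/5, 0). Substituting into each constraint, equality holds for (iv) and (vi); the remaining constraints have slack.

(iv) and (vi)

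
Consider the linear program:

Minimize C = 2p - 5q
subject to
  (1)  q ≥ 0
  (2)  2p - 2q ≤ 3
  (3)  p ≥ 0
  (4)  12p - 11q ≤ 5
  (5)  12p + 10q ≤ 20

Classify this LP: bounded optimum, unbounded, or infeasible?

bounded optimum

Extreme points and C = 2p - 5q:
  (0, 0) → C = 0
  (5/12, 0) → C = 5/6
  (0, 2) → C = -10
  (15/14, 5/7) → C = -10/7
The feasible region has finitely many vertices and no improving ray; the minimum is -10 at (0, 2).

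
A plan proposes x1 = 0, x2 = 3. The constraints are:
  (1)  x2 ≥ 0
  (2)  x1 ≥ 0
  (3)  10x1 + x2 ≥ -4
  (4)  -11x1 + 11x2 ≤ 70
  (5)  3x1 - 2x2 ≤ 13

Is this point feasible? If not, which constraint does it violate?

(1): 3 ≥ 0 ✓
(2): 0 ≥ 0 ✓
(3): 3 ≥ -4 ✓
(4): 33 ≤ 70 ✓
(5): -6 ≤ 13 ✓

feasible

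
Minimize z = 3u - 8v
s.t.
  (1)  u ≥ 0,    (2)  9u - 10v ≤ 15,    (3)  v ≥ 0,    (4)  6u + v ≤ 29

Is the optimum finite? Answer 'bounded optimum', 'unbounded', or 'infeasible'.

bounded optimum

Extreme points and z = 3u - 8v:
  (0, 0) → z = 0
  (0, 29) → z = -232
  (5/3, 0) → z = 5
  (305/69, 57/23) → z = -151/23
The feasible region has finitely many vertices and no improving ray; the minimum is -232 at (0, 29).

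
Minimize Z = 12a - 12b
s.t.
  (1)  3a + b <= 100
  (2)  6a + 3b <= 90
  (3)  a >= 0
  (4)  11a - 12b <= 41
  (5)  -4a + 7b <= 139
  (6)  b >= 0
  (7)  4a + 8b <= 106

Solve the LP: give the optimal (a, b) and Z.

a = 0, b = 53/4, minimum Z = -159

Extreme points and Z = 12a - 12b:
  (401/35, 248/35) → Z = 1836/35
  (67/6, 23/3) → Z = 42
  (0, 0) → Z = 0
  (0, 53/4) → Z = -159
  (41/11, 0) → Z = 492/11

At the optimal vertex, a = 0 and 4a + 8b = 106.
Solving simultaneously gives a = 0, b = 53/4.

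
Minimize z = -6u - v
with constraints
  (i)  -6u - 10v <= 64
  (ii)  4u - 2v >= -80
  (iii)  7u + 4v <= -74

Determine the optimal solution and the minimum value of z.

u = -242/23, v = -2/23, minimum z = 1454/23

The binding constraints are -6u - 10v = 64 and 7u + 4v = -74.
Solving simultaneously gives u = -242/23, v = -2/23.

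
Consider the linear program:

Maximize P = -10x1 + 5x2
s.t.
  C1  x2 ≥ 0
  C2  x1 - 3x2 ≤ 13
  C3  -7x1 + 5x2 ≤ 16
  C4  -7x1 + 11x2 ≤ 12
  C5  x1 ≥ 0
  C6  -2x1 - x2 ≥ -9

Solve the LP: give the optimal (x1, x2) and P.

x1 = 0, x2 = 12/11, maximum P = 60/11

Corner points and P = -10x1 + 5x2:
  (0, 0) → P = 0
  (9/2, 0) → P = -45
  (0, 12/11) → P = 60/11
  (3, 3) → P = -15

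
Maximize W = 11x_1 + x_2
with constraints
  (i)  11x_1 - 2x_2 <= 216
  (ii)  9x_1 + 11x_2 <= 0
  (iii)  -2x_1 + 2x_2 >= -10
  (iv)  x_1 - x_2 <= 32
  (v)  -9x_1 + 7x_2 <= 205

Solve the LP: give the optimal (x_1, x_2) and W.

Feasible corners and W = 11x_1 + x_2:
  (11/4, -9/4) → W = 28
  (-2255/162, 205/18) → W = -11480/81
  (-120, -125) → W = -1445

The binding constraints are 9x_1 + 11x_2 = 0 and -2x_1 + 2x_2 = -10.
Solving simultaneously gives x_1 = 11/4, x_2 = -9/4.

x_1 = 11/4, x_2 = -9/4, maximum W = 28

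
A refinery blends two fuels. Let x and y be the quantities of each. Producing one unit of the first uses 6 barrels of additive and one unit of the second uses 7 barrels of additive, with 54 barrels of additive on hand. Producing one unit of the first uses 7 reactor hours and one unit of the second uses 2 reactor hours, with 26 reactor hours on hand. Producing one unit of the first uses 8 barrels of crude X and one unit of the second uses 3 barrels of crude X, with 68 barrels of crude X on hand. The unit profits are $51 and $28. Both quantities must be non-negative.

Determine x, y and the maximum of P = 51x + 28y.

x = 2, y = 6, maximum P = 270

Vertices and P = 51x + 28y:
  (0, 0) → P = 0
  (0, 54/7) → P = 216
  (26/7, 0) → P = 1326/7
  (2, 6) → P = 270

The optimum lies where 6x + 7y = 54 and 7x + 2y = 26.
Solving simultaneously gives x = 2, y = 6.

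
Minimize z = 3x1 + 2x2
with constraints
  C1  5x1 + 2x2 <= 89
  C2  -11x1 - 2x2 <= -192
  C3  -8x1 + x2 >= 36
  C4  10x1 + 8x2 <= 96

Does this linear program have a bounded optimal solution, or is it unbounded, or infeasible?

The boundaries 5x1 + 2x2 = 89 and 10x1 + 8x2 = 96 meet at (26, -41/2), but that point violates -8x1 + x2 ≥ 36. Every candidate vertex is excluded by some other constraint, so the feasible region is empty.

infeasible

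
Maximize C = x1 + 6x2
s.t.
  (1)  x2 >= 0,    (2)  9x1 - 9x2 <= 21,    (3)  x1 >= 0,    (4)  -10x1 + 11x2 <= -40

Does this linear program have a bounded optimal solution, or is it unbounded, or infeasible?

infeasible

The boundaries x2 = 0 and 9x1 - 9x2 = 21 meet at (7/3, 0), but that point violates -10x1 + 11x2 ≤ -40. Every candidate vertex is excluded by some other constraint, so the feasible region is empty.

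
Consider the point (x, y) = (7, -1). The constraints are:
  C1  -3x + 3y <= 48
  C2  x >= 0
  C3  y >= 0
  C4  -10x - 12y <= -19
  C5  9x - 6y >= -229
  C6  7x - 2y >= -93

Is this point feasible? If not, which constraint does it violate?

Constraint C3: y = -1, which is not ≥ 0. All other constraints are satisfied.

not feasible — violates C3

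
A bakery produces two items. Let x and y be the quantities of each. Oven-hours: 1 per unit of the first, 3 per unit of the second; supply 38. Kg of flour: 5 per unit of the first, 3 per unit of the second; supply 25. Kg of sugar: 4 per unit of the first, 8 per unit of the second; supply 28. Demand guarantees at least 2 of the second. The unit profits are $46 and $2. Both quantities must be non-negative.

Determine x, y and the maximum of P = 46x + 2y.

x = 3, y = 2, maximum P = 142

Feasible corners and P = 46x + 2y:
  (0, 7/2) → P = 7
  (0, 2) → P = 4
  (3, 2) → P = 142

At the optimal vertex, 4x + 8y = 28 and y = 2.
Solving simultaneously gives x = 3, y = 2.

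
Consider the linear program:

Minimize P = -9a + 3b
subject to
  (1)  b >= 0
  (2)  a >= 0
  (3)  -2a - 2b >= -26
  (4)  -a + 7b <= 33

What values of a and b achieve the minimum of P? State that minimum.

a = 13, b = 0, minimum P = -117

Vertices and P = -9a + 3b:
  (0, 0) → P = 0
  (13, 0) → P = -117
  (0, 33/7) → P = 99/7
  (29/4, 23/4) → P = -48

The optimum lies where b = 0 and -2a - 2b = -26.
Solving simultaneously gives a = 13, b = 0.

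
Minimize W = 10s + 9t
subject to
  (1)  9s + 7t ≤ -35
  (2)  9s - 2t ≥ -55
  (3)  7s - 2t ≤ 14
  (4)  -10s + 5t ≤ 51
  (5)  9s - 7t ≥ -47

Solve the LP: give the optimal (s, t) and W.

Extreme points and W = 10s + 9t:
  (28/67, -371/67) → W = -3059/67
  (-41/9, 6/7) → W = -2384/63
  (-69/2, -511/4) → W = -5979/4
  (-173/25, -91/25) → W = -2549/25
  (-122/25, 11/25) → W = -1121/25

s = -69/2, t = -511/4, minimum W = -5979/4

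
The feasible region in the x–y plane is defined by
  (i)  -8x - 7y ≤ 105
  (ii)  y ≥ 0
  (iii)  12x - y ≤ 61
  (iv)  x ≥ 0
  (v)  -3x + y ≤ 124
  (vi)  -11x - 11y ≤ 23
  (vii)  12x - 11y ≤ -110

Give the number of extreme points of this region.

Of the 21 pairwise boundary intersections, those satisfying every inequality are:
  (185/9, 557/3)
  (781/120, 171/10)
  (0, 124)
  (0, 10)

4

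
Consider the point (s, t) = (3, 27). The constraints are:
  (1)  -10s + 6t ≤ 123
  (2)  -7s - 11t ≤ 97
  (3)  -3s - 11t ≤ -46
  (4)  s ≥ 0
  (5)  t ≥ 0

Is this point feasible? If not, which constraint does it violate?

Constraint (1): -10s + 6t = 132, which is not ≤ 123. All other constraints are satisfied.

not feasible — violates (1)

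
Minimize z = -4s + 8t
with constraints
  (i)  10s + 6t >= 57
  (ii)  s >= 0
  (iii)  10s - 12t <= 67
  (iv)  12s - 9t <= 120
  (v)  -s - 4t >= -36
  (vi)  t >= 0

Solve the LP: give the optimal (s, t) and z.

s = 67/10, t = 0, minimum z = -134/5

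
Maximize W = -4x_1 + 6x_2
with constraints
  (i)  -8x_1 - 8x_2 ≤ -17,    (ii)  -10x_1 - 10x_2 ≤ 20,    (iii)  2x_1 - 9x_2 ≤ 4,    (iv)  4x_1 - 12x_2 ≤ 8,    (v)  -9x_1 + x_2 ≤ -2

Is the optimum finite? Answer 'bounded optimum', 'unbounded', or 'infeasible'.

From the feasible point (67/32, 1/32), moving in the direction (1, 9) keeps every constraint satisfied while W increases without bound.

unbounded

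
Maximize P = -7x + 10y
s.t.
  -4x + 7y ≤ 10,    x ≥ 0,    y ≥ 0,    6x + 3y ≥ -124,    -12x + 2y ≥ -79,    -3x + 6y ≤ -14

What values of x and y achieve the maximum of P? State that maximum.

Extreme points and P = -7x + 10y:
  (79/12, 0) → P = -553/12
  (14/3, 0) → P = -98/3
  (223/33, 23/22) → P = -1216/33

The binding constraints are y = 0 and -3x + 6y = -14.
Solving simultaneously gives x = 14/3, y = 0.

x = 14/3, y = 0, maximum P = -98/3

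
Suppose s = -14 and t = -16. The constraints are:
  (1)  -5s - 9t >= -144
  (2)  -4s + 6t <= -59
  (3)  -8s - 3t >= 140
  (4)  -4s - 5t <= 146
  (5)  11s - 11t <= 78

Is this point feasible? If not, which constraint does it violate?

Constraint (2): -4s + 6t = -40, which is not ≤ -59. All other constraints are satisfied.

not feasible — violates (2)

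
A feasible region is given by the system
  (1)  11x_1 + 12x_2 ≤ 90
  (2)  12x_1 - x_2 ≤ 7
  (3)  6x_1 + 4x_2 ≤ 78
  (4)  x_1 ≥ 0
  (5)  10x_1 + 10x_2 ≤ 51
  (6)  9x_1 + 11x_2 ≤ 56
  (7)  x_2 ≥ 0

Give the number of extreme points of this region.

5

Intersecting each pair of boundary lines and keeping only the points that satisfy every inequality leaves:
  (121/130, 271/65)
  (7/12, 0)
  (0, 56/11)
  (0, 0)
  (1/20, 101/20)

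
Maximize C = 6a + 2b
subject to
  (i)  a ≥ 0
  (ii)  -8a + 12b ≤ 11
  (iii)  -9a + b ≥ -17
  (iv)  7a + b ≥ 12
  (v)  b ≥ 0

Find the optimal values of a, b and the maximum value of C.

At the optimal vertex, -8a + 12b = 11 and -9a + b = -17.
Solving simultaneously gives a = 43/20, b = 47/20.

a = 43/20, b = 47/20, maximum C = 88/5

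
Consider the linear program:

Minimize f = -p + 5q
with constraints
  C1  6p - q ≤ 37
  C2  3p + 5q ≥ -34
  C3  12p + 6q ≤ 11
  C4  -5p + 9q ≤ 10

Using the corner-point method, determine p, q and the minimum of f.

At the optimal vertex, 6p - q = 37 and 3p + 5q = -34.
Solving simultaneously gives p = 151/33, q = -105/11.

p = 151/33, q = -105/11, minimum f = -1726/33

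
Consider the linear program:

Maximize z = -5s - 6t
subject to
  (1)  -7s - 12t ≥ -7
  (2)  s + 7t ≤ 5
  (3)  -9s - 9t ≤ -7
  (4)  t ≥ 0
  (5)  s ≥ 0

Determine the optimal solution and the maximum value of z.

Corner points and z = -5s - 6t:
  (7/15, 14/45) → z = -21/5
  (1, 0) → z = -5
  (7/9, 0) → z = -35/9

The binding constraints are -9s - 9t = -7 and t = 0.
Solving simultaneously gives s = 7/9, t = 0.

s = 7/9, t = 0, maximum z = -35/9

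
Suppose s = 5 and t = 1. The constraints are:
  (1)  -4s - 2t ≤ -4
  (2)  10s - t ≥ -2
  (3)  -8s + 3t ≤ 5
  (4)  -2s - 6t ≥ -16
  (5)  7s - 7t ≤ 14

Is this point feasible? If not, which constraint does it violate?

not feasible — violates (5)

Constraint (5): 7s - 7t = 28, which is not ≤ 14. All other constraints are satisfied.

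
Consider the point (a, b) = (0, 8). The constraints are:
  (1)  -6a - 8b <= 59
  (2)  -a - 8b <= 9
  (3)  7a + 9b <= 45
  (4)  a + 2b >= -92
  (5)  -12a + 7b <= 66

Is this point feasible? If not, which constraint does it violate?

not feasible — violates (3)

Constraint (3): 7a + 9b = 72, which is not ≤ 45. All other constraints are satisfied.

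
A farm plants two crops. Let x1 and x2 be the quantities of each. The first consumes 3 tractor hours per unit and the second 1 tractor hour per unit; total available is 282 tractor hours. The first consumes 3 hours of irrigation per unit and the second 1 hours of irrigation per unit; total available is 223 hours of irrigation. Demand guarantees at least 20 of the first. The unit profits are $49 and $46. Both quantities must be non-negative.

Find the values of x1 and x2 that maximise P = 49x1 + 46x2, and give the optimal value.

x1 = 20, x2 = 163, maximum P = 8478

Extreme points and P = 49x1 + 46x2:
  (223/3, 0) → P = 10927/3
  (20, 0) → P = 980
  (20, 163) → P = 8478

The optimum lies where 3x1 + x2 = 223 and x1 = 20.
Solving simultaneously gives x1 = 20, x2 = 163.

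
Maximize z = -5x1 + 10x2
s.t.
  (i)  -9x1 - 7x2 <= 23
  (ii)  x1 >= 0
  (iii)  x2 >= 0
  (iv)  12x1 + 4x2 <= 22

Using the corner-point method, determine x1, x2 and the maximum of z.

x1 = 0, x2 = 11/2, maximum z = 55

Corner points and z = -5x1 + 10x2:
  (0, 0) → z = 0
  (0, 11/2) → z = 55
  (11/6, 0) → z = -55/6

The optimum lies where x1 = 0 and 12x1 + 4x2 = 22.
Solving simultaneously gives x1 = 0, x2 = 11/2.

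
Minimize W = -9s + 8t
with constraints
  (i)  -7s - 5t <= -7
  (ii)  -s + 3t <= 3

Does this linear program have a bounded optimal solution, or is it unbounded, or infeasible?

unbounded

From the feasible point (3/13, 14/13), moving in the direction (3, 1) keeps every constraint satisfied while W decreases without bound.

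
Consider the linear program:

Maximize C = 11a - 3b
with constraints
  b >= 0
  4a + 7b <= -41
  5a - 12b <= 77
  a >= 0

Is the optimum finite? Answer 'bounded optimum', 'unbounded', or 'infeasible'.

infeasible

The boundaries b = 0 and 4a + 7b = -41 meet at (-41/4, 0), but that point violates a ≥ 0. Every candidate vertex is excluded by some other constraint, so the feasible region is empty.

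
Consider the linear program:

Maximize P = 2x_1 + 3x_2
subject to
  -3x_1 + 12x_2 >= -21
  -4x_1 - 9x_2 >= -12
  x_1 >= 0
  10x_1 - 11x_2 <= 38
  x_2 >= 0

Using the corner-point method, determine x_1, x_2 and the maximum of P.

x_1 = 3, x_2 = 0, maximum P = 6

The optimum lies where -4x_1 - 9x_2 = -12 and x_2 = 0.
Solving simultaneously gives x_1 = 3, x_2 = 0.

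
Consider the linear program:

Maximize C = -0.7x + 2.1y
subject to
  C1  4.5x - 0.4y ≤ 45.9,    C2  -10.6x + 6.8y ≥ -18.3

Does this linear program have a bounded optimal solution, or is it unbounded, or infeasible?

From the feasible point (7620/659, 40419/2636), moving in the direction (0.4, 4.5) keeps every constraint satisfied while C increases without bound.

unbounded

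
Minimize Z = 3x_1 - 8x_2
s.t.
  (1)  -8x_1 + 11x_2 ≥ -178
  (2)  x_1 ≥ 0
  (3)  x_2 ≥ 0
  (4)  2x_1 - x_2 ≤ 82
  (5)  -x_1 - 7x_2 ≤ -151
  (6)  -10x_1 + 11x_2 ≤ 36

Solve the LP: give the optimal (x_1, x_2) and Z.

x_1 = 469/6, x_2 = 223/3, minimum Z = -2161/6

Corner points and Z = 3x_1 - 8x_2:
  (362/7, 150/7) → Z = -114/7
  (2907/67, 1030/67) → Z = 481/67
  (469/6, 223/3) → Z = -2161/6
  (1409/81, 1546/81) → Z = -8141/81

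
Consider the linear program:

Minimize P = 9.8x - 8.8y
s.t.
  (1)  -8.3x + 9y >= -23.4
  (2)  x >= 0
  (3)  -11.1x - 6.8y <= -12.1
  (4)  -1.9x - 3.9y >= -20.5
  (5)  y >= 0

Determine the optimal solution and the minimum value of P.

x = 0, y = 205/39, minimum P = -1804/39

Feasible corners and P = 9.8x - 8.8y:
  (9192/1649, 12569/4947) → P = 798188/24735
  (234/83, 0) → P = 11466/415
  (0, 121/68) → P = -1331/85
  (0, 205/39) → P = -1804/39
  (121/111, 0) → P = 5929/555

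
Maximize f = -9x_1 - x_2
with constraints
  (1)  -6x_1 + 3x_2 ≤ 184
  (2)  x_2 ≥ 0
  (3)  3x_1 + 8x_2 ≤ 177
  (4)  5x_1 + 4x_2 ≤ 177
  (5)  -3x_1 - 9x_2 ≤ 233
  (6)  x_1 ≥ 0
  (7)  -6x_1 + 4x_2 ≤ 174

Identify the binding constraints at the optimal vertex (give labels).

(2) and (6)

Corner points and f = -9x_1 - x_2:
  (177/5, 0) → f = -1593/5
  (0, 0) → f = 0
  (177/7, 177/14) → f = -3363/14
  (0, 177/8) → f = -177/8

The maximum is at (0, 0). Substituting into each constraint, equality holds for (2) and (6); the remaining constraints have slack.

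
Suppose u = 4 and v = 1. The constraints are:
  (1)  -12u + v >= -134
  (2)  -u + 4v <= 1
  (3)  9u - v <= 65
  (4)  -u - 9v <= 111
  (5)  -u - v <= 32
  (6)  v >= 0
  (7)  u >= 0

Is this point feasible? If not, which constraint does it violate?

feasible

(1): -47 ≥ -134 ✓
(2): 0 ≤ 1 ✓
(3): 35 ≤ 65 ✓
(4): -13 ≤ 111 ✓
(5): -5 ≤ 32 ✓
(6): 1 ≥ 0 ✓
(7): 4 ≥ 0 ✓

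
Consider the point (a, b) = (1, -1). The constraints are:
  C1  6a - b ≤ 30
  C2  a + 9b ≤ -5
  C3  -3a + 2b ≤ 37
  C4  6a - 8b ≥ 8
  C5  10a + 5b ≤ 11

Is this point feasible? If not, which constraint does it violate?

C1: 7 ≤ 30 ✓
C2: -8 ≤ -5 ✓
C3: -5 ≤ 37 ✓
C4: 14 ≥ 8 ✓
C5: 5 ≤ 11 ✓

feasible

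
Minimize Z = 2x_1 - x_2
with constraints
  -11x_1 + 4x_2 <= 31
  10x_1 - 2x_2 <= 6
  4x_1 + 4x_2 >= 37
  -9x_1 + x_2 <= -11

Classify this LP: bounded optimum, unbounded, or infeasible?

bounded optimum

Vertices and Z = 2x_1 - x_2:
  (43/9, 188/9) → Z = -34/3
  (3, 16) → Z = -10
  (49/24, 173/24) → Z = -25/8
  (81/40, 289/40) → Z = -127/40
The feasible region has finitely many vertices and no improving ray; the minimum is -34/3 at (43/9, 188/9).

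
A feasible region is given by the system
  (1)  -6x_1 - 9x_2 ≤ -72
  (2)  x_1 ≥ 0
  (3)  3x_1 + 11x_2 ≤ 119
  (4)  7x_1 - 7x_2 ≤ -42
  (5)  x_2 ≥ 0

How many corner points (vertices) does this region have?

Intersecting each pair of boundary lines and keeping only the points that satisfy every inequality leaves:
  (0, 8)
  (6/5, 36/5)
  (0, 119/11)
  (53/14, 137/14)

4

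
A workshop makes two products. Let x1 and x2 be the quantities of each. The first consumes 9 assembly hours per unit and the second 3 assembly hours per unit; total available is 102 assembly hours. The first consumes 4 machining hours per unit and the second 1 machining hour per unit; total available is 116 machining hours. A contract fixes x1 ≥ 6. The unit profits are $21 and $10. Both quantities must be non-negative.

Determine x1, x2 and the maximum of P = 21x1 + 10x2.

Extreme points and P = 21x1 + 10x2:
  (34/3, 0) → P = 238
  (6, 0) → P = 126
  (6, 16) → P = 286

The binding constraints are 9x1 + 3x2 = 102 and x1 = 6.
Solving simultaneously gives x1 = 6, x2 = 16.

x1 = 6, x2 = 16, maximum P = 286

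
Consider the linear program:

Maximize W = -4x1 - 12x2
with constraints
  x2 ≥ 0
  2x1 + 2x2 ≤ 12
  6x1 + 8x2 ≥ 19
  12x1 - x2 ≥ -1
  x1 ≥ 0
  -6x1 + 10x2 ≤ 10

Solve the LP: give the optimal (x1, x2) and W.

Vertices and W = -4x1 - 12x2:
  (6, 0) → W = -24
  (19/6, 0) → W = -38/3
  (25/8, 23/8) → W = -47
  (55/54, 29/18) → W = -632/27

At the optimal vertex, x2 = 0 and 6x1 + 8x2 = 19.
Solving simultaneously gives x1 = 19/6, x2 = 0.

x1 = 19/6, x2 = 0, maximum W = -38/3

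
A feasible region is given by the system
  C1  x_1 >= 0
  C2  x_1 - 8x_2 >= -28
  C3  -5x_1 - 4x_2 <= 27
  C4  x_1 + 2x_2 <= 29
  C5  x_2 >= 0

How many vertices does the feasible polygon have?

Intersecting each pair of boundary lines and keeping only the points that satisfy every inequality leaves:
  (0, 7/2)
  (0, 0)
  (88/5, 57/10)
  (29, 0)

4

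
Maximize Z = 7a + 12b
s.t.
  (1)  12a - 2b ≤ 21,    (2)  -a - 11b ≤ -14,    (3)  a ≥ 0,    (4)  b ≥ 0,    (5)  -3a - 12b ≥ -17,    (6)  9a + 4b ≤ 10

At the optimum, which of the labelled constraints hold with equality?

Feasible corners and Z = 7a + 12b:
  (0, 14/11) → Z = 168/11
  (54/95, 116/95) → Z = 354/19
  (0, 17/12) → Z = 17
  (13/24, 41/32) → Z = 115/6

The maximum is at (13/24, 41/32). Substituting into each constraint, equality holds for (5) and (6); the remaining constraints have slack.

(5) and (6)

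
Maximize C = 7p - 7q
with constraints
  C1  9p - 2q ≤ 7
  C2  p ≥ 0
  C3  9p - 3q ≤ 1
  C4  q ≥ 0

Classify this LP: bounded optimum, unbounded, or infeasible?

Extreme points and C = 7p - 7q:
  (19/9, 6) → C = -245/9
  (0, 0) → C = 0
  (1/9, 0) → C = 7/9
The feasible region has finitely many vertices and no improving ray; the maximum is 7/9 at (1/9, 0).

bounded optimum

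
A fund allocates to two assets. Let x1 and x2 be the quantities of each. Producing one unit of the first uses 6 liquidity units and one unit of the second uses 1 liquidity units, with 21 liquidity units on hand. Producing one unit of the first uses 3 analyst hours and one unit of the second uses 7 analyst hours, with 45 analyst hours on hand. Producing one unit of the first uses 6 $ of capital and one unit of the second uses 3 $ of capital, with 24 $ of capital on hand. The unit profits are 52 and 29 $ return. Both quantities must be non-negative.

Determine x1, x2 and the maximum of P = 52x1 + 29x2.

Vertices and P = 52x1 + 29x2:
  (0, 0) → P = 0
  (0, 45/7) → P = 1305/7
  (7/2, 0) → P = 182
  (13/4, 3/2) → P = 425/2
  (1, 6) → P = 226

At the optimal vertex, 3x1 + 7x2 = 45 and 6x1 + 3x2 = 24.
Solving simultaneously gives x1 = 1, x2 = 6.

x1 = 1, x2 = 6, maximum P = 226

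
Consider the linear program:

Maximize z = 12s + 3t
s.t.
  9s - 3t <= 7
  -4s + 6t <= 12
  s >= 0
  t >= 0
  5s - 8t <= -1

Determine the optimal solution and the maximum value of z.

The binding constraints are 9s - 3t = 7 and -4s + 6t = 12.
Solving simultaneously gives s = 13/7, t = 68/21.

s = 13/7, t = 68/21, maximum z = 32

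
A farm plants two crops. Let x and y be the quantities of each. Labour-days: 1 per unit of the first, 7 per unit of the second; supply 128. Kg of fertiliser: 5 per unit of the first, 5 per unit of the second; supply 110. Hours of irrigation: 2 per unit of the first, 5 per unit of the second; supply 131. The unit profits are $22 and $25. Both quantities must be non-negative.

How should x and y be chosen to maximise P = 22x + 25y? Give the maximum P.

Feasible corners and P = 22x + 25y:
  (0, 0) → P = 0
  (0, 128/7) → P = 3200/7
  (22, 0) → P = 484
  (13/3, 53/3) → P = 537

x = 13/3, y = 53/3, maximum P = 537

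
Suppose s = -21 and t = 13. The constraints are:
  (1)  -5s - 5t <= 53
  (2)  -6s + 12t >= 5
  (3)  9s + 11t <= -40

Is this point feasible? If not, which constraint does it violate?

feasible

(1): 40 ≤ 53 ✓
(2): 282 ≥ 5 ✓
(3): -46 ≤ -40 ✓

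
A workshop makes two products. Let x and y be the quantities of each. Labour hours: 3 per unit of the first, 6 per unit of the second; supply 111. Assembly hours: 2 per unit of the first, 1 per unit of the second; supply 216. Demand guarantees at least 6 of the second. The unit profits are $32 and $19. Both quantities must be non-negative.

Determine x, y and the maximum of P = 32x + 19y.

Extreme points and P = 32x + 19y:
  (0, 37/2) → P = 703/2
  (0, 6) → P = 114
  (25, 6) → P = 914

The optimum lies where 3x + 6y = 111 and y = 6.
Solving simultaneously gives x = 25, y = 6.

x = 25, y = 6, maximum P = 914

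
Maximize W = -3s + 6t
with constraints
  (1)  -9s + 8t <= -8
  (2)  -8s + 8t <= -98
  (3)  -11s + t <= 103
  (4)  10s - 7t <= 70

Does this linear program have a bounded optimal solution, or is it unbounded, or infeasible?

bounded optimum

Extreme points and W = -3s + 6t:
  (-461/40, -951/40) → W = -4323/40
  (-21/4, -35/2) → W = -357/4
  (-791/67, -1800/67) → W = -8427/67
The feasible region has finitely many vertices and no improving ray; the maximum is -357/4 at (-21/4, -35/2).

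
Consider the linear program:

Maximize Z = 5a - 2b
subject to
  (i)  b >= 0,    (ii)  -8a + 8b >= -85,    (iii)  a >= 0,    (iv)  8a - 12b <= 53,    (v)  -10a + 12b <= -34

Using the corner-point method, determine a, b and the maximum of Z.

Corner points and Z = 5a - 2b:
  (53/8, 0) → Z = 265/8
  (17/5, 0) → Z = 17
  (149/8, 8) → Z = 617/8
  (187/4, 289/8) → Z = 323/2

a = 187/4, b = 289/8, maximum Z = 323/2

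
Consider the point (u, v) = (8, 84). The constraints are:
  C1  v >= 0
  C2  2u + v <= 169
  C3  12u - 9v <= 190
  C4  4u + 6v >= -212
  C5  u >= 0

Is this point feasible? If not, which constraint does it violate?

feasible

C1: 84 ≥ 0 ✓
C2: 100 ≤ 169 ✓
C3: -660 ≤ 190 ✓
C4: 536 ≥ -212 ✓
C5: 8 ≥ 0 ✓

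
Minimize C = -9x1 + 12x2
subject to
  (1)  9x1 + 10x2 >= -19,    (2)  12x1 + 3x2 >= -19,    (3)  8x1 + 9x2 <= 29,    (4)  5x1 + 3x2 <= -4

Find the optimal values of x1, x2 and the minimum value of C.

x1 = 17/23, x2 = -59/23, minimum C = -861/23

Vertices and C = -9x1 + 12x2:
  (-133/93, -19/31) → C = 171/31
  (17/23, -59/23) → C = -861/23
  (-15/7, 47/21) → C = 323/7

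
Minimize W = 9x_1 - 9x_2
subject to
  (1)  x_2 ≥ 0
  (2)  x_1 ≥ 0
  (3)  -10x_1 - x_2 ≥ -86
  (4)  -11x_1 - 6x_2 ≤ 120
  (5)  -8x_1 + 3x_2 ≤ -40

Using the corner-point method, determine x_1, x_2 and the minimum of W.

x_1 = 149/19, x_2 = 144/19, minimum W = 45/19

Extreme points and W = 9x_1 - 9x_2:
  (43/5, 0) → W = 387/5
  (5, 0) → W = 45
  (149/19, 144/19) → W = 45/19

At the optimal vertex, -10x_1 - x_2 = -86 and -8x_1 + 3x_2 = -40.
Solving simultaneously gives x_1 = 149/19, x_2 = 144/19.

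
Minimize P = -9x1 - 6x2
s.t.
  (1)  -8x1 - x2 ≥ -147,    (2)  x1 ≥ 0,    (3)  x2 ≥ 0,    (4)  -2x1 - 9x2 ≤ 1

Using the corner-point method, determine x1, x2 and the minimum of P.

Corner points and P = -9x1 - 6x2:
  (0, 147) → P = -882
  (147/8, 0) → P = -1323/8
  (0, 0) → P = 0

x1 = 0, x2 = 147, minimum P = -882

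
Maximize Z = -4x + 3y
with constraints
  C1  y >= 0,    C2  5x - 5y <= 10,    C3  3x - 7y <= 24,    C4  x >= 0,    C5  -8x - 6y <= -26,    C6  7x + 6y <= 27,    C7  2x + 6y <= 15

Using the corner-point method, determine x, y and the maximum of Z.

x = 11/6, y = 17/9, maximum Z = -5/3

Vertices and Z = -4x + 3y:
  (19/7, 5/7) → Z = -61/7
  (3, 1) → Z = -9
  (11/6, 17/9) → Z = -5/3
  (12/5, 17/10) → Z = -9/2

The optimum lies where -8x - 6y = -26 and 2x + 6y = 15.
Solving simultaneously gives x = 11/6, y = 17/9.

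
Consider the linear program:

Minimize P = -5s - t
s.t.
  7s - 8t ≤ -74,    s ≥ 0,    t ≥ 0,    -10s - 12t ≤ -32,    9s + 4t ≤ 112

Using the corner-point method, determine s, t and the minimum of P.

The optimum lies where 7s - 8t = -74 and 9s + 4t = 112.
Solving simultaneously gives s = 6, t = 29/2.

s = 6, t = 29/2, minimum P = -89/2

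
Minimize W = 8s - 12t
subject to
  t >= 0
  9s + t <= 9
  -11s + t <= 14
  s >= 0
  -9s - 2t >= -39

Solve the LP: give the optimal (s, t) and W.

Vertices and W = 8s - 12t:
  (1, 0) → W = 8
  (0, 0) → W = 0
  (0, 9) → W = -108

The binding constraints are 9s + t = 9 and s = 0.
Solving simultaneously gives s = 0, t = 9.

s = 0, t = 9, minimum W = -108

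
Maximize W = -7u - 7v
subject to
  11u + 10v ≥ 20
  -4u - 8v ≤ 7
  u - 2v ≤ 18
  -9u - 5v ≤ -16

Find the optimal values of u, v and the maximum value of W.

Vertices and W = -7u - 7v:
  (115/24, -157/48) → W = -511/48
  (12/7, 4/35) → W = -64/5
  (65/8, -79/16) → W = -357/16
The feasible region is unbounded (it extends along (2, 1), (-5, 9)), but W strictly decreases along every unbounded feasible direction, so there is no improving ray and the maximum is attained at a vertex.

The optimum lies where 11u + 10v = 20 and -4u - 8v = 7.
Solving simultaneously gives u = 115/24, v = -157/48.

u = 115/24, v = -157/48, maximum W = -511/48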